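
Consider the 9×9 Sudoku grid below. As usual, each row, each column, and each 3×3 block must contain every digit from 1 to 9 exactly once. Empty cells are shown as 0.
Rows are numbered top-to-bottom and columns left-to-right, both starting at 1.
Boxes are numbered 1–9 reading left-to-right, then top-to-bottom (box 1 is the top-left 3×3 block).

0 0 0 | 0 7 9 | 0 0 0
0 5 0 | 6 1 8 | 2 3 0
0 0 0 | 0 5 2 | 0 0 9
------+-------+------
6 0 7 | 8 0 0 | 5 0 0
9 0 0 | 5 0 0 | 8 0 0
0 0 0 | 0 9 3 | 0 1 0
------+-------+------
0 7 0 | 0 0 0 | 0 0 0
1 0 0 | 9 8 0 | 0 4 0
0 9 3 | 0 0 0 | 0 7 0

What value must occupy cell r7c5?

3

Cell r7c5 itself could take any of {2, 3, 4, 6} by direct elimination.
Consider where 3 can go in column 5.
r4c5 is out (box 5 already has a 3).
r5c5 is out (box 5 already has a 3).
r9c5 is out (row 9 already has a 3).
So the only cell in column 5 that can hold 3 is r7c5.
Therefore r7c5 = 3.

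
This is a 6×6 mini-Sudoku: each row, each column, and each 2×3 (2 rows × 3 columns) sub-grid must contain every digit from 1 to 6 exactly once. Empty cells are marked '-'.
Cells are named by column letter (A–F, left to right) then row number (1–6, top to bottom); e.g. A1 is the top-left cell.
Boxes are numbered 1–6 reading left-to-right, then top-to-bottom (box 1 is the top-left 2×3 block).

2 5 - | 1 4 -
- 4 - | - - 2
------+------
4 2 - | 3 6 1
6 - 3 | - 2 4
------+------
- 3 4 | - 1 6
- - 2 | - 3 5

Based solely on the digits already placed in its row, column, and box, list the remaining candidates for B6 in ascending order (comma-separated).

1,6

Row 6 already contains {2, 3, 5}.
Column B already contains {2, 3, 4, 5}.
Its 2×3 block (box 5) already contains {2, 3, 4}.
Removing those from 1–6 leaves {1, 6} as the candidates for B6.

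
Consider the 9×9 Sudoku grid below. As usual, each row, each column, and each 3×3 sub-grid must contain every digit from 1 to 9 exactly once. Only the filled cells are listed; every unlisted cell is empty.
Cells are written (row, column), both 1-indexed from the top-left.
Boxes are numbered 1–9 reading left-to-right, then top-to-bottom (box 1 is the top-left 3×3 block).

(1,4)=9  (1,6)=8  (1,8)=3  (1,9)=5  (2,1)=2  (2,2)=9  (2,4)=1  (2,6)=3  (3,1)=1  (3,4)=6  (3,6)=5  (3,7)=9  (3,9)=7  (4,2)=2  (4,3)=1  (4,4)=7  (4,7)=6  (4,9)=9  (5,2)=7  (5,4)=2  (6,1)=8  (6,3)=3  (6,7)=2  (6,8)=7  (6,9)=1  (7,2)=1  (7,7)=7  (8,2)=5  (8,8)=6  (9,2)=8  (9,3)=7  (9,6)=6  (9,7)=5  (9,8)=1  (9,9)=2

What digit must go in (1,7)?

Cell (1,7) itself could take any of {1, 4} by direct elimination.
Consider where 1 can go in box 3.
(2,7) is out (row 2 already has a 1).
(2,8) is out (row 2 already has a 1).
(2,9) is out (row 2 already has a 1).
(3,8) is out (row 3 already has a 1).
So the only cell in box 3 that can hold 1 is (1,7).
Therefore (1,7) = 1.

1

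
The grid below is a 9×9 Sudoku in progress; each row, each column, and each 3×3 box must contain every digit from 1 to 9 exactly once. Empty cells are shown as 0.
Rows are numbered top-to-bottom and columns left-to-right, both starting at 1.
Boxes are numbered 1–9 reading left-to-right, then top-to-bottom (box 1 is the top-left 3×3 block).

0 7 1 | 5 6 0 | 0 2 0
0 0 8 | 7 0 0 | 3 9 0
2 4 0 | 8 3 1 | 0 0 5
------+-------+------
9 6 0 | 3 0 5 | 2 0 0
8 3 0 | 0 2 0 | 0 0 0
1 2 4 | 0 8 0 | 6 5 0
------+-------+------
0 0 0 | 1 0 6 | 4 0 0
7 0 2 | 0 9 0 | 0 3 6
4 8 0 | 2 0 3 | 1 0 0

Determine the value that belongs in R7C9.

Cell R7C9 itself could take any of {2, 7, 8, 9} by direct elimination.
Consider where 2 can go in box 9.
R7C8 is out (column 8 already has a 2).
R8C7 is out (row 8 already has a 2).
R9C8 is out (row 9 already has a 2).
R9C9 is out (row 9 already has a 2).
So the only cell in box 9 that can hold 2 is R7C9.
Therefore R7C9 = 2.

2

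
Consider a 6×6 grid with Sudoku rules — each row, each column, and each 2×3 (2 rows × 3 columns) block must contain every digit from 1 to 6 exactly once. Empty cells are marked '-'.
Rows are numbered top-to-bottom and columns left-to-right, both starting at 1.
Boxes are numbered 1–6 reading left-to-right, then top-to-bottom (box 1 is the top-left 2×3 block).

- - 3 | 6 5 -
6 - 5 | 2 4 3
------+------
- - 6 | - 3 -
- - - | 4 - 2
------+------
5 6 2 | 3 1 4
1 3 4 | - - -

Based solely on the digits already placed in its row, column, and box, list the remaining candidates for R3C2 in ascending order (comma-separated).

Row 3 already contains {3, 6}.
Column 2 already contains {3, 6}.
Its 2×3 block (box 3) already contains {6}.
Removing those from 1–6 leaves {1, 2, 4, 5} as the candidates for R3C2.

1,2,4,5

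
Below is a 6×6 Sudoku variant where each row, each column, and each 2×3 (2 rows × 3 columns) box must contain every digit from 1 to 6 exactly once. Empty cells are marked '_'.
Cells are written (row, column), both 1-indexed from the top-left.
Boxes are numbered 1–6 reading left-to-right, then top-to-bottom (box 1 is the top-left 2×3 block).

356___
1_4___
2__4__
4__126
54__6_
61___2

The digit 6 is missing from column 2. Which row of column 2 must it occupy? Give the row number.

3

Consider where 6 can go in column 2.
(2,2) is out (box 1 already has a 6).
(4,2) is out (row 4 already has a 6).
So the only cell in column 2 that can hold 6 is (3,2).
That is row 3.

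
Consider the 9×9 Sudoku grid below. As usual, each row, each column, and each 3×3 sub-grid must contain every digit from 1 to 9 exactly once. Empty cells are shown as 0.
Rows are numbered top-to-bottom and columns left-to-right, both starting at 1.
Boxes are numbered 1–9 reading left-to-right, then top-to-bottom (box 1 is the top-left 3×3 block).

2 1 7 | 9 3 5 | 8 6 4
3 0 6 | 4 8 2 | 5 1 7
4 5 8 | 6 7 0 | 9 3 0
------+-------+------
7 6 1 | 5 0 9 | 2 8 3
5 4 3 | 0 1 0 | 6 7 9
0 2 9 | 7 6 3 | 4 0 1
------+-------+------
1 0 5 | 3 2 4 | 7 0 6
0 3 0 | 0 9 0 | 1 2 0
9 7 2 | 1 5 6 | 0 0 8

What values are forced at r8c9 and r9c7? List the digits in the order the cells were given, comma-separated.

5,3

For r8c9:
  Row 8 already contains {1, 2, 3, 9}.
  Column 9 already contains {1, 3, 4, 6, 7, 8, 9}.
  Its 3×3 block (box 9) already contains {1, 2, 6, 7, 8}.
  The only value from 1–9 not eliminated is 5, so r8c9 = 5.
For r9c7:
  Row 9 already contains {1, 2, 5, 6, 7, 8, 9}.
  Column 7 already contains {1, 2, 4, 5, 6, 7, 8, 9}.
  Its 3×3 block (box 9) already contains {1, 2, 6, 7, 8}.
  The only value from 1–9 not eliminated is 3, so r9c7 = 3.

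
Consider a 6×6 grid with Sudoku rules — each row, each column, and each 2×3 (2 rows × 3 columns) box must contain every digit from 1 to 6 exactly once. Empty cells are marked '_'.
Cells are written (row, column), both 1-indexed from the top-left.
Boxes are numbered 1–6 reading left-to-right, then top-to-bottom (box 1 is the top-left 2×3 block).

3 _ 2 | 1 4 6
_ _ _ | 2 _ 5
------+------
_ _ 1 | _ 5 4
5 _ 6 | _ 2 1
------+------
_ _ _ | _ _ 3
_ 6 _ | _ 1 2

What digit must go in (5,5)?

Row 5 already contains {3}.
Column 5 already contains {1, 2, 4, 5}.
Its 2×3 block (box 6) already contains {1, 2, 3}.
The only value from 1–6 not eliminated is 6, so (5,5) = 6.

6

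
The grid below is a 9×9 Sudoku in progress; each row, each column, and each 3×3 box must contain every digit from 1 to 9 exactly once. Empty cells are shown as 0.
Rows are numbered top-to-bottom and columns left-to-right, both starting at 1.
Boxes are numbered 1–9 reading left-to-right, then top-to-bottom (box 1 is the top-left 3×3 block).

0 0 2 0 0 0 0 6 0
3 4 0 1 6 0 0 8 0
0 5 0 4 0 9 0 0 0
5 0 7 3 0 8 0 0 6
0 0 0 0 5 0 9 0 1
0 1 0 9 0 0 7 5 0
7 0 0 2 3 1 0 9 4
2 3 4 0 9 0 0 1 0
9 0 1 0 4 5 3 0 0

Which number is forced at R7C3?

5

Cell R7C3 itself could take any of {5, 6, 8} by direct elimination.
Consider where 5 can go in column 3.
R2C3 is out (box 1 already has a 5).
R3C3 is out (row 3 already has a 5).
R5C3 is out (row 5 already has a 5).
R6C3 is out (row 6 already has a 5).
So the only cell in column 3 that can hold 5 is R7C3.
Therefore R7C3 = 5.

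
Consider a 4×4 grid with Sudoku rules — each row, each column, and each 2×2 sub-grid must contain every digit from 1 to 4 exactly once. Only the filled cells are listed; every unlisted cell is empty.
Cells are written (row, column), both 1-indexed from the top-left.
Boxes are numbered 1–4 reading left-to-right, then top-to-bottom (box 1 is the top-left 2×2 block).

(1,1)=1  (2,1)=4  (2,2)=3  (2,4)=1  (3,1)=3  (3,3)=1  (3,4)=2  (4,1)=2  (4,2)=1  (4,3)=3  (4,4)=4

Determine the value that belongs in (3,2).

Row 3 already contains {1, 2, 3}.
Column 2 already contains {1, 3}.
Its 2×2 block (box 3) already contains {1, 2, 3}.
The only value from 1–4 not eliminated is 4, so (3,2) = 4.

4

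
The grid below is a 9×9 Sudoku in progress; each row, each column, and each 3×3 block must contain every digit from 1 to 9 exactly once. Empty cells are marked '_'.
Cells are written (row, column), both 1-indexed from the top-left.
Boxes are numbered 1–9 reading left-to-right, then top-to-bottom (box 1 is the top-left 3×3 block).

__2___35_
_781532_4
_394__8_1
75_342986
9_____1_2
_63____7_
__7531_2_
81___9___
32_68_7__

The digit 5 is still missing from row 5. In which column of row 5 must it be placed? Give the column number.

6

Consider where 5 can go in row 5.
(5,2) is out (column 2 already has a 5).
(5,3) is out (box 4 already has a 5).
(5,4) is out (column 4 already has a 5).
(5,5) is out (column 5 already has a 5).
(5,8) is out (column 8 already has a 5).
So the only cell in row 5 that can hold 5 is (5,6).
That is column 6.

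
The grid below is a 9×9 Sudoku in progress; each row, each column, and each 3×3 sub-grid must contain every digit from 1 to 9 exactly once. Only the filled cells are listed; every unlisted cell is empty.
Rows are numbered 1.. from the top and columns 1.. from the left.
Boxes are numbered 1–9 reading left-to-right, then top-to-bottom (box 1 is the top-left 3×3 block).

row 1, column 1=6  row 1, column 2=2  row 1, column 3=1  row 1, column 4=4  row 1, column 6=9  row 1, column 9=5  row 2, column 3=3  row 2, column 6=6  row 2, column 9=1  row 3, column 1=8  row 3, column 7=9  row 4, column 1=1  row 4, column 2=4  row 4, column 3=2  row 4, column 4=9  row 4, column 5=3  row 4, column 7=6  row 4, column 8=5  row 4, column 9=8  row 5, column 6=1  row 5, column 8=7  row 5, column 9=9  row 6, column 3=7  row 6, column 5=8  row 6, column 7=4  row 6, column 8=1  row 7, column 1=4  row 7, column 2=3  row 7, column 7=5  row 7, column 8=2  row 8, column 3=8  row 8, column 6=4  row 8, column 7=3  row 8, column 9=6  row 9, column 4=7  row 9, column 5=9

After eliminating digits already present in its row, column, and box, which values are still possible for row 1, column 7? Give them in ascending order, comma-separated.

Row 1 already contains {1, 2, 4, 5, 6, 9}.
Column 7 already contains {3, 4, 5, 6, 9}.
Its 3×3 block (box 3) already contains {1, 5, 9}.
Removing those from 1–9 leaves {7, 8} as the candidates for row 1, column 7.

7,8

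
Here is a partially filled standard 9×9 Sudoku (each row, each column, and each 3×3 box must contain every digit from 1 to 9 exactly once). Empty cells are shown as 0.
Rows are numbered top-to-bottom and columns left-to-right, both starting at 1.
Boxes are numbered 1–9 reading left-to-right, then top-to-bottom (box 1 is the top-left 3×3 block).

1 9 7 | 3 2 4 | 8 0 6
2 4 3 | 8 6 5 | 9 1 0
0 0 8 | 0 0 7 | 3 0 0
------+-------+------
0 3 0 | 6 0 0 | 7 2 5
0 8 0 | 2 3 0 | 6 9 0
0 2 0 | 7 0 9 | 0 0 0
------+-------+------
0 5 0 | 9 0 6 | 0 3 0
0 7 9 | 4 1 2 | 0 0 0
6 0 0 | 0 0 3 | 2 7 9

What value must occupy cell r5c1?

Cell r5c1 itself could take any of {4, 5, 7} by direct elimination.
Consider where 7 can go in row 5.
r5c3 is out (column 3 already has a 7).
r5c6 is out (column 6 already has a 7).
r5c9 is out (box 6 already has a 7).
So the only cell in row 5 that can hold 7 is r5c1.
Therefore r5c1 = 7.

7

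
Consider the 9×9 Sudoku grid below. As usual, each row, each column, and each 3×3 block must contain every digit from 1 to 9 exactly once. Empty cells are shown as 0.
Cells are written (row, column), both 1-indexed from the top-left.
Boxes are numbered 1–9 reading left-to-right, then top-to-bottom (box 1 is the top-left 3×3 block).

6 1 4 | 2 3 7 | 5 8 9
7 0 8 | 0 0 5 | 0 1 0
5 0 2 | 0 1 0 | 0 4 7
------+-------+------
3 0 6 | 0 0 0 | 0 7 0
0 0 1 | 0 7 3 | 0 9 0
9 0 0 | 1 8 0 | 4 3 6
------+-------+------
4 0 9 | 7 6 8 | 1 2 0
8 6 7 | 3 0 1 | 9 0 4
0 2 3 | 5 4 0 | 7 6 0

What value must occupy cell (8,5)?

Row 8 already contains {1, 3, 4, 6, 7, 8, 9}.
Column 5 already contains {1, 3, 4, 6, 7, 8}.
Its 3×3 block (box 8) already contains {1, 3, 4, 5, 6, 7, 8}.
The only value from 1–9 not eliminated is 2, so (8,5) = 2.

2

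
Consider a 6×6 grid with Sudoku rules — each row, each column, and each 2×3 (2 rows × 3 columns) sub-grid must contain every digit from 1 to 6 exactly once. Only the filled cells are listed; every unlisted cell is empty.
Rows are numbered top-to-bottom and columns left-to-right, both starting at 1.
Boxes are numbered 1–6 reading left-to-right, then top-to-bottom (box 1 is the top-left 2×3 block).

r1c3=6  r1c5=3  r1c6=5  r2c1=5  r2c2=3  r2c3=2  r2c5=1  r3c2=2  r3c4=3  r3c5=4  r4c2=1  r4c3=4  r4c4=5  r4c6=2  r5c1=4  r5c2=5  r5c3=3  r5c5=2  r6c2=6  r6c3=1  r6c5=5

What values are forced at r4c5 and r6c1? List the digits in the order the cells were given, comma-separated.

For r4c5:
  Row 4 already contains {1, 2, 4, 5}.
  Column 5 already contains {1, 2, 3, 4, 5}.
  Its 2×3 block (box 4) already contains {2, 3, 4, 5}.
  The only value from 1–6 not eliminated is 6, so r4c5 = 6.
For r6c1:
  Row 6 already contains {1, 5, 6}.
  Column 1 already contains {4, 5}.
  Its 2×3 block (box 5) already contains {1, 3, 4, 5, 6}.
  The only value from 1–6 not eliminated is 2, so r6c1 = 2.

6,2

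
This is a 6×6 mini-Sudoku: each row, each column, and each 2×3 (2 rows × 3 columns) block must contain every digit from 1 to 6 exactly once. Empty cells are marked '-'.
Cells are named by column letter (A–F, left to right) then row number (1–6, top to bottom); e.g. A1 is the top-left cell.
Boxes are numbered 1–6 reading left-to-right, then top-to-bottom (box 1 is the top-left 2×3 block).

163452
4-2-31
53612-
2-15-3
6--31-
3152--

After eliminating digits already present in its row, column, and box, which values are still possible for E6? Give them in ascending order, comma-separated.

4,6

Row 6 already contains {1, 2, 3, 5}.
Column E already contains {1, 2, 3, 5}.
Its 2×3 block (box 6) already contains {1, 2, 3}.
Removing those from 1–6 leaves {4, 6} as the candidates for E6.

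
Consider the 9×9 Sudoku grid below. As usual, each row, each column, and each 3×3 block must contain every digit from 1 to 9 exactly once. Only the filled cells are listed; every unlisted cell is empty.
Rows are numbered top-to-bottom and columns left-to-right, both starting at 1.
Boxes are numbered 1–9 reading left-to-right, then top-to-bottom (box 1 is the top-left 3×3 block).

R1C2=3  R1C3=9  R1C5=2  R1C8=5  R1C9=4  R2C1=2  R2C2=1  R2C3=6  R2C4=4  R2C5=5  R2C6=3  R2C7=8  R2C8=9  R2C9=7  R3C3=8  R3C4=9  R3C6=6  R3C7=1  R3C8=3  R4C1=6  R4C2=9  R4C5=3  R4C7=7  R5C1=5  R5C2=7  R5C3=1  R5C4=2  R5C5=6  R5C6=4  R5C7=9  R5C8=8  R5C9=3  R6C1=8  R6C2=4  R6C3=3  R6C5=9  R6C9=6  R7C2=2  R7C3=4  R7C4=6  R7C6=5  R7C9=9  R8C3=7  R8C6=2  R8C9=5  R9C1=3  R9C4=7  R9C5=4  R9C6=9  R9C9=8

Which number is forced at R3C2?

Row 3 already contains {1, 3, 6, 8, 9}.
Column 2 already contains {1, 2, 3, 4, 7, 9}.
Its 3×3 block (box 1) already contains {1, 2, 3, 6, 8, 9}.
The only value from 1–9 not eliminated is 5, so R3C2 = 5.

5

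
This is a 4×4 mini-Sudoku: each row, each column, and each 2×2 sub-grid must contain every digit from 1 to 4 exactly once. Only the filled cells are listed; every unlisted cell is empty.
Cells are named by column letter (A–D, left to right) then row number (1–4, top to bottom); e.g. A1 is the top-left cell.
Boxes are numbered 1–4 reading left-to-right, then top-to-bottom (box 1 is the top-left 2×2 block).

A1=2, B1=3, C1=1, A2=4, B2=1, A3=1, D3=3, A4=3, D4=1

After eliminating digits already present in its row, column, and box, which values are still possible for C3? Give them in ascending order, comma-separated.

2,4

Row 3 already contains {1, 3}.
Column C already contains {1}.
Its 2×2 block (box 4) already contains {1, 3}.
Removing those from 1–4 leaves {2, 4} as the candidates for C3.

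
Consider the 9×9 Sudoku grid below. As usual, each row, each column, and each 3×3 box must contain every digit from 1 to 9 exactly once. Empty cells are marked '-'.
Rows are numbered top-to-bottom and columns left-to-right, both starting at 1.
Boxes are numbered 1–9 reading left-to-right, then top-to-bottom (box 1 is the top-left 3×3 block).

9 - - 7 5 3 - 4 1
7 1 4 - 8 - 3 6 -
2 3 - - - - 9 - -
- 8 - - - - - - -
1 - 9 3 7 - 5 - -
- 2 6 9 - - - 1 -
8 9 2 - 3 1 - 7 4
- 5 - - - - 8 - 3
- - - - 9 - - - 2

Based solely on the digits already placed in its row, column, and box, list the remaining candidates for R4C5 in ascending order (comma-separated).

Row 4 already contains {8}.
Column 5 already contains {3, 5, 7, 8, 9}.
Its 3×3 block (box 5) already contains {3, 7, 9}.
Removing those from 1–9 leaves {1, 2, 4, 6} as the candidates for R4C5.

1,2,4,6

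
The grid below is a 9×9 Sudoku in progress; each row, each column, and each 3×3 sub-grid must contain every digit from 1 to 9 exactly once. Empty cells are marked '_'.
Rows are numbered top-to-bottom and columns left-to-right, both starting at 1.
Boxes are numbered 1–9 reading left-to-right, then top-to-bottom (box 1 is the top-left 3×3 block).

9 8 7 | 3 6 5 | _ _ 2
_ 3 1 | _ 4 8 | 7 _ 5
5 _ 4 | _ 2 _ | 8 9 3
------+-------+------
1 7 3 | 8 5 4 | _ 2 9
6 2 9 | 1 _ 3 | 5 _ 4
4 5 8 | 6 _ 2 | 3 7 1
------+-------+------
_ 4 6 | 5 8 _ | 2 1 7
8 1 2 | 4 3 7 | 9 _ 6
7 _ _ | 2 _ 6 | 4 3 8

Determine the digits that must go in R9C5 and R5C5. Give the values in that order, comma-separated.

For R9C5:
  Consider where 1 can go in column 5.
  R5C5 is out (row 5 already has a 1).
  R6C5 is out (row 6 already has a 1).
  So the only cell in column 5 that can hold 1 is R9C5.
  So R9C5 = 1.
For R5C5:
  Row 5 already contains {1, 2, 3, 4, 5, 6, 9}.
  Column 5 already contains {2, 3, 4, 5, 6, 8}.
  Its 3×3 block (box 5) already contains {1, 2, 3, 4, 5, 6, 8}.
  The only value from 1–9 not eliminated is 7, so R5C5 = 7.

1,7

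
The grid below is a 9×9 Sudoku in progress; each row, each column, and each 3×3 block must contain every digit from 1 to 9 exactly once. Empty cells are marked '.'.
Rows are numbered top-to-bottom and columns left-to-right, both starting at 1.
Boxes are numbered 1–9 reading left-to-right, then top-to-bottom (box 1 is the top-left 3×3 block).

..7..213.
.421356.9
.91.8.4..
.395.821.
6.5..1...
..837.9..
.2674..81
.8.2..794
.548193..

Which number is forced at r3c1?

3

Cell r3c1 itself could take any of {3, 5} by direct elimination.
Consider where 3 can go in row 3.
r3c4 is out (column 4 already has a 3).
r3c6 is out (box 2 already has a 3).
r3c8 is out (column 8 already has a 3).
r3c9 is out (box 3 already has a 3).
So the only cell in row 3 that can hold 3 is r3c1.
Therefore r3c1 = 3.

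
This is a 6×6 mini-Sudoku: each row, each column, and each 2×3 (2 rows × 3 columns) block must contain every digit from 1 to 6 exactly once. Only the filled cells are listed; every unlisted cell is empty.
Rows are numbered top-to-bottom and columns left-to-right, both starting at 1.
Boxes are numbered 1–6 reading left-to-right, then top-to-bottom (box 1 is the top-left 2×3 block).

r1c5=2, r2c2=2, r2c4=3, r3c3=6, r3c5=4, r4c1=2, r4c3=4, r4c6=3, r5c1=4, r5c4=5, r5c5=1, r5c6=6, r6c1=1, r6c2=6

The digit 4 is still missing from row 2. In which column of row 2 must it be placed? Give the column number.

6

Consider where 4 can go in row 2.
r2c1 is out (column 1 already has a 4).
r2c3 is out (column 3 already has a 4).
r2c5 is out (column 5 already has a 4).
So the only cell in row 2 that can hold 4 is r2c6.
That is column 6.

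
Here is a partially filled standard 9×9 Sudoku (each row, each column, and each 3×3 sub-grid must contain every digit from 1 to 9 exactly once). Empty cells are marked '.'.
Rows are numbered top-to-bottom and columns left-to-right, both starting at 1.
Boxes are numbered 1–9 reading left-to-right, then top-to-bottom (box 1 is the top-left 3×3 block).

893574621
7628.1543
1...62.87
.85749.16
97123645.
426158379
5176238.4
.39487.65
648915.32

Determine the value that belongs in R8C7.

1

Row 8 already contains {3, 4, 5, 6, 7, 8, 9}.
Column 7 already contains {3, 4, 5, 6, 8}.
Its 3×3 block (box 9) already contains {2, 3, 4, 5, 6, 8}.
The only value from 1–9 not eliminated is 1, so R8C7 = 1.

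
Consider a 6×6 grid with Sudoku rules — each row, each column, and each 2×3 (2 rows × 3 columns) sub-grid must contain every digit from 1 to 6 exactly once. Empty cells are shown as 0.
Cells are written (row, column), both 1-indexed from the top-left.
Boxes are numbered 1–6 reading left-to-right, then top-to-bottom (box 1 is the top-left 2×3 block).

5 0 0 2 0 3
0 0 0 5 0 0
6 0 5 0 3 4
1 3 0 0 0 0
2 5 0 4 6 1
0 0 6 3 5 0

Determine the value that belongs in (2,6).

6

Row 2 already contains {5}.
Column 6 already contains {1, 3, 4}.
Its 2×3 block (box 2) already contains {2, 3, 5}.
The only value from 1–6 not eliminated is 6, so (2,6) = 6.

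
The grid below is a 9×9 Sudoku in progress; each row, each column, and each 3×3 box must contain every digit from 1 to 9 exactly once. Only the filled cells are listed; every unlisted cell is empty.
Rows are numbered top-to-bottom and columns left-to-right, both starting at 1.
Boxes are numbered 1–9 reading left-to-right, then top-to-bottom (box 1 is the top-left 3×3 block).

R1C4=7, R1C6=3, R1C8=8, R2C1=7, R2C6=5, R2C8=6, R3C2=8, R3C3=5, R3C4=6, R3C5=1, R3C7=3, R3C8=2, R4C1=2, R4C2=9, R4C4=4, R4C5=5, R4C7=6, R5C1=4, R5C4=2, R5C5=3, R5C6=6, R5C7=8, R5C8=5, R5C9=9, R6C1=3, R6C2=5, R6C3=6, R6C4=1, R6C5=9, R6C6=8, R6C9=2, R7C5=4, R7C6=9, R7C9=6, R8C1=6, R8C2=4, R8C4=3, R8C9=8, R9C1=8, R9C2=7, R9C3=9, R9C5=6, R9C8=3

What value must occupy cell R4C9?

3

Cell R4C9 itself could take any of {1, 3, 7} by direct elimination.
Consider where 3 can go in box 6.
R4C8 is out (column 8 already has a 3).
R6C7 is out (row 6 already has a 3).
R6C8 is out (row 6 already has a 3).
So the only cell in box 6 that can hold 3 is R4C9.
Therefore R4C9 = 3.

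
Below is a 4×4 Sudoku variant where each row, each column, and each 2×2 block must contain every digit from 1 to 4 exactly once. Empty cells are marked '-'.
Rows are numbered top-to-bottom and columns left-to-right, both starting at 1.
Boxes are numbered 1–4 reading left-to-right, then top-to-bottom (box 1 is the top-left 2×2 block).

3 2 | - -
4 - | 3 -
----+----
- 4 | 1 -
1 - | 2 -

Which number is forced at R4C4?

4

Cell R4C4 itself could take any of {3, 4} by direct elimination.
Consider where 4 can go in box 4.
R3C4 is out (row 3 already has a 4).
So the only cell in box 4 that can hold 4 is R4C4.
Therefore R4C4 = 4.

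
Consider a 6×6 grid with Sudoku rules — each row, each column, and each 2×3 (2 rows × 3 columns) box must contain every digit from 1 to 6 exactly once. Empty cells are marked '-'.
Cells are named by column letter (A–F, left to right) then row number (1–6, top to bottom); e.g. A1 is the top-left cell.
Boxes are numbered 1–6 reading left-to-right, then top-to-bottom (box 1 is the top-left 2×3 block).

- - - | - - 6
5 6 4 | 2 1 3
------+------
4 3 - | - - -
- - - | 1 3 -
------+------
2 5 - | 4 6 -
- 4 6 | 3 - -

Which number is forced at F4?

Cell F4 itself could take any of {2, 4, 5} by direct elimination.
Consider where 4 can go in column F.
F3 is out (row 3 already has a 4).
F5 is out (row 5 already has a 4).
F6 is out (row 6 already has a 4).
So the only cell in column F that can hold 4 is F4.
Therefore F4 = 4.

4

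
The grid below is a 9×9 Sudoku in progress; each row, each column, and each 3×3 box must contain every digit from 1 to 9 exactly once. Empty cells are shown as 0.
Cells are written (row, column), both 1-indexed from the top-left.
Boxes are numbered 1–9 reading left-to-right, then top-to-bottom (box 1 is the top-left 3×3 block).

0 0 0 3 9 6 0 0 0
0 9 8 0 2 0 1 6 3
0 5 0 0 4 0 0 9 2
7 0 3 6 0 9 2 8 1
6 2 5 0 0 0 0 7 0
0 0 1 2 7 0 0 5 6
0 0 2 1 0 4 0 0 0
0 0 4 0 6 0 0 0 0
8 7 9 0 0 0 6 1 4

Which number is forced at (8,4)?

9

Cell (8,4) itself could take any of {5, 7, 8, 9} by direct elimination.
Consider where 9 can go in column 4.
(2,4) is out (row 2 already has a 9).
(3,4) is out (row 3 already has a 9).
(5,4) is out (box 5 already has a 9).
(9,4) is out (row 9 already has a 9).
So the only cell in column 4 that can hold 9 is (8,4).
Therefore (8,4) = 9.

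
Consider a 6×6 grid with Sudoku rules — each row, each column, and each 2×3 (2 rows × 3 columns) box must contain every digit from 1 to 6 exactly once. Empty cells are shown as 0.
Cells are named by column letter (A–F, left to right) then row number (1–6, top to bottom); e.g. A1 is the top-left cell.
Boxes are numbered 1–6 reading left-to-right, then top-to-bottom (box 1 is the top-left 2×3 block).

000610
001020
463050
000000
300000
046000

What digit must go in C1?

Cell C1 itself could take any of {2, 4, 5} by direct elimination.
Consider where 4 can go in box 1.
A1 is out (column A already has a 4).
B1 is out (column B already has a 4).
A2 is out (column A already has a 4).
B2 is out (column B already has a 4).
So the only cell in box 1 that can hold 4 is C1.
Therefore C1 = 4.

4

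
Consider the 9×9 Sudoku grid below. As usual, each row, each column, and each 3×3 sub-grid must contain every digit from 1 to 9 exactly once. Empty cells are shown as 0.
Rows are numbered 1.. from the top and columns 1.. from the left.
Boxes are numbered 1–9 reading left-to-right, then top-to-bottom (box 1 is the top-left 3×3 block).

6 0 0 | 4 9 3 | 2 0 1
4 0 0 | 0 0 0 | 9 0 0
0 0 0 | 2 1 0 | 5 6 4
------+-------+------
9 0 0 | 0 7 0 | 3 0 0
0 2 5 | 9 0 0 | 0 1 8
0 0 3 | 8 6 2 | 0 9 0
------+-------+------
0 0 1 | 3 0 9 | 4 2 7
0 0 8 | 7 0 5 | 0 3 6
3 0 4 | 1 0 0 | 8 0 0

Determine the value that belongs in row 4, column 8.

Cell row 4, column 8 itself could take any of {4, 5} by direct elimination.
Consider where 4 can go in column 8.
row 1, column 8 is out (row 1 already has a 4).
row 2, column 8 is out (row 2 already has a 4).
row 9, column 8 is out (row 9 already has a 4).
So the only cell in column 8 that can hold 4 is row 4, column 8.
Therefore row 4, column 8 = 4.

4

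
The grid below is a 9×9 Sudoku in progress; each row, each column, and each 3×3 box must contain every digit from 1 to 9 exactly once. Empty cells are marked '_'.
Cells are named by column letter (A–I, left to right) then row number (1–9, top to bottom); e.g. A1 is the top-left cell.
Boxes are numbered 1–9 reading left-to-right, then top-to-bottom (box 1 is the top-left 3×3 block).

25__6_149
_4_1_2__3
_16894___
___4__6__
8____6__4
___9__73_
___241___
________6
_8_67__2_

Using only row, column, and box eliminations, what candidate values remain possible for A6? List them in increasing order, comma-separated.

Row 6 already contains {3, 7, 9}.
Column A already contains {2, 8}.
Its 3×3 block (box 4) already contains {8}.
Removing those from 1–9 leaves {1, 4, 5, 6} as the candidates for A6.

1,4,5,6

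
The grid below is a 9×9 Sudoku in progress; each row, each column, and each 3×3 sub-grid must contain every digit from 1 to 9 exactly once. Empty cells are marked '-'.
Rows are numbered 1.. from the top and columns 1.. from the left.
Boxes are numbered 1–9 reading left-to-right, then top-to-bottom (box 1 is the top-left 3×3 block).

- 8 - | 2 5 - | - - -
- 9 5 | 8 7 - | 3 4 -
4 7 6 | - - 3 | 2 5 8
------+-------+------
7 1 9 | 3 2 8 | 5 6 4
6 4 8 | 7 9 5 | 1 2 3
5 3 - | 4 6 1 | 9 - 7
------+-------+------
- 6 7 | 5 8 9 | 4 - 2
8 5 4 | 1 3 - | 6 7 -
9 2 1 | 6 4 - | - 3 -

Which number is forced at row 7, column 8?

Row 7 already contains {2, 4, 5, 6, 7, 8, 9}.
Column 8 already contains {2, 3, 4, 5, 6, 7}.
Its 3×3 block (box 9) already contains {2, 3, 4, 6, 7}.
The only value from 1–9 not eliminated is 1, so row 7, column 8 = 1.

1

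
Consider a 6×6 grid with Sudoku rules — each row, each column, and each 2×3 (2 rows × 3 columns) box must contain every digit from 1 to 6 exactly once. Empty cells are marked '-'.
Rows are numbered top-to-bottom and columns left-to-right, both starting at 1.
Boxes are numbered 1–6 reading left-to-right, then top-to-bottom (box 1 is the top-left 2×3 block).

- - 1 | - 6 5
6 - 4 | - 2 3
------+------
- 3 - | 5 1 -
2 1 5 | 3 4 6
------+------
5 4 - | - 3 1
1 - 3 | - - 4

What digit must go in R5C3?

Cell R5C3 itself could take any of {2, 6} by direct elimination.
Consider where 2 can go in column 3.
R3C3 is out (box 3 already has a 2).
So the only cell in column 3 that can hold 2 is R5C3.
Therefore R5C3 = 2.

2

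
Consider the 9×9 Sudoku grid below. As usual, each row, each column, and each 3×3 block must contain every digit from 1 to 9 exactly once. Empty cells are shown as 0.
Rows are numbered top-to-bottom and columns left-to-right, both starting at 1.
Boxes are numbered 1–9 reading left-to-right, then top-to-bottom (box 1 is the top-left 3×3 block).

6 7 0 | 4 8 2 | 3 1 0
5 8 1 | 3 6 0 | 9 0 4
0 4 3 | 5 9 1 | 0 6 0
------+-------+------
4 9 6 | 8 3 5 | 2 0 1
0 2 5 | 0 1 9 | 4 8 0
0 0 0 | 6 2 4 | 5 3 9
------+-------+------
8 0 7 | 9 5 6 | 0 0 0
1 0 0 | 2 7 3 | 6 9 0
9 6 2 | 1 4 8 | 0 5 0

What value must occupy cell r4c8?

7

Row 4 already contains {1, 2, 3, 4, 5, 6, 8, 9}.
Column 8 already contains {1, 3, 5, 6, 8, 9}.
Its 3×3 block (box 6) already contains {1, 2, 3, 4, 5, 8, 9}.
The only value from 1–9 not eliminated is 7, so r4c8 = 7.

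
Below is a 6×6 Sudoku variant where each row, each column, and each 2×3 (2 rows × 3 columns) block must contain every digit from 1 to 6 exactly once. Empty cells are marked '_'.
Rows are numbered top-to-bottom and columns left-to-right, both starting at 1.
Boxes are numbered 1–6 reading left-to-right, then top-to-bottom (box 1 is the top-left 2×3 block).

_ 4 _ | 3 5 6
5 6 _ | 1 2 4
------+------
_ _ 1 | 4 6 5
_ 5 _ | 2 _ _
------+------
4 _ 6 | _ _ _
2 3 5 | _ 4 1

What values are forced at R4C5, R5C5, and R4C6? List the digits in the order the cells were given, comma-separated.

1,3,3

For R4C5:
  Consider where 1 can go in column 5.
  R5C5 is out (box 6 already has a 1).
  So the only cell in column 5 that can hold 1 is R4C5.
  So R4C5 = 1.
For R5C5:
  Row 5 already contains {4, 6}.
  Column 5 already contains {2, 4, 5, 6}.
  Its 2×3 block (box 6) already contains {1, 4}.
  The only value from 1–6 not eliminated is 3, so R5C5 = 3.
For R4C6:
  Row 4 already contains {2, 5}.
  Column 6 already contains {1, 4, 5, 6}.
  Its 2×3 block (box 4) already contains {2, 4, 5, 6}.
  The only value from 1–6 not eliminated is 3, so R4C6 = 3.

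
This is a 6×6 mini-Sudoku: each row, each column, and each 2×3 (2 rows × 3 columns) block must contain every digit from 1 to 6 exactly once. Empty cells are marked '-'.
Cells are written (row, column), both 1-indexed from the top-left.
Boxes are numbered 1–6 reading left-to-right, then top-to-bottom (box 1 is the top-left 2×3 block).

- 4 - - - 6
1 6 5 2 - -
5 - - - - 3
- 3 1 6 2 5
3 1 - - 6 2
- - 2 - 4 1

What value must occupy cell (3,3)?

6

Cell (3,3) itself could take any of {4, 6} by direct elimination.
Consider where 6 can go in box 3.
(3,2) is out (column 2 already has a 6).
(4,1) is out (row 4 already has a 6).
So the only cell in box 3 that can hold 6 is (3,3).
Therefore (3,3) = 6.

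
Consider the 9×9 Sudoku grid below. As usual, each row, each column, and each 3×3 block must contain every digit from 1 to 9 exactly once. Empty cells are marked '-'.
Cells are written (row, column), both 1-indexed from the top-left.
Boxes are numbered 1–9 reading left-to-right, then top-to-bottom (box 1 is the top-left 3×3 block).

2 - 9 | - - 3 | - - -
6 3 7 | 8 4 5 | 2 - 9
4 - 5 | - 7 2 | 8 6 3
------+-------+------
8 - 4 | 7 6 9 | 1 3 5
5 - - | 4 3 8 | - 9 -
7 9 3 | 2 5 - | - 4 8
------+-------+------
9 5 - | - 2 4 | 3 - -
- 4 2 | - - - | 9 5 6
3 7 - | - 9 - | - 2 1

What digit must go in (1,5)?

1

Row 1 already contains {2, 3, 9}.
Column 5 already contains {2, 3, 4, 5, 6, 7, 9}.
Its 3×3 block (box 2) already contains {2, 3, 4, 5, 7, 8}.
The only value from 1–9 not eliminated is 1, so (1,5) = 1.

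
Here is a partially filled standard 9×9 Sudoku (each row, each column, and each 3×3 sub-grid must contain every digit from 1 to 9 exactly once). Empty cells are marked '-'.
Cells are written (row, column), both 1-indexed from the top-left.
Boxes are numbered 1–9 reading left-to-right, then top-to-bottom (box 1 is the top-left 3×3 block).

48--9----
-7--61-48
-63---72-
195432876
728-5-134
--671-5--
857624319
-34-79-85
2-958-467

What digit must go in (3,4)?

8

Row 3 already contains {2, 3, 6, 7}.
Column 4 already contains {4, 5, 6, 7}.
Its 3×3 block (box 2) already contains {1, 6, 9}.
The only value from 1–9 not eliminated is 8, so (3,4) = 8.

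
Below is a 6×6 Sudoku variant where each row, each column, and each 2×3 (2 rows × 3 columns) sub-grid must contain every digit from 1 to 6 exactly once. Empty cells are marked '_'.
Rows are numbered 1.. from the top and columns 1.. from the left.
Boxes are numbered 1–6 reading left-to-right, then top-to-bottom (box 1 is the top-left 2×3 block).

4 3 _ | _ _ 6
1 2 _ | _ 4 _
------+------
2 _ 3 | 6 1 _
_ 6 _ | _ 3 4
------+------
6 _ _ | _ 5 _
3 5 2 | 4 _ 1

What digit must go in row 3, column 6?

Row 3 already contains {1, 2, 3, 6}.
Column 6 already contains {1, 4, 6}.
Its 2×3 block (box 4) already contains {1, 3, 4, 6}.
The only value from 1–6 not eliminated is 5, so row 3, column 6 = 5.

5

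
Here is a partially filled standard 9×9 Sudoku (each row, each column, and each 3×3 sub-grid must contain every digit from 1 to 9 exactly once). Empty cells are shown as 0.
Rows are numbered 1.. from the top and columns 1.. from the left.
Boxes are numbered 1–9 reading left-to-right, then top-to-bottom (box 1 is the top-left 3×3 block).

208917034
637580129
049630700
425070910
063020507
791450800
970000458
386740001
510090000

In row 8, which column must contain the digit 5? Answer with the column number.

6

Consider where 5 can go in row 8.
row 8, column 7 is out (column 7 already has a 5).
row 8, column 8 is out (column 8 already has a 5).
So the only cell in row 8 that can hold 5 is row 8, column 6.
That is column 6.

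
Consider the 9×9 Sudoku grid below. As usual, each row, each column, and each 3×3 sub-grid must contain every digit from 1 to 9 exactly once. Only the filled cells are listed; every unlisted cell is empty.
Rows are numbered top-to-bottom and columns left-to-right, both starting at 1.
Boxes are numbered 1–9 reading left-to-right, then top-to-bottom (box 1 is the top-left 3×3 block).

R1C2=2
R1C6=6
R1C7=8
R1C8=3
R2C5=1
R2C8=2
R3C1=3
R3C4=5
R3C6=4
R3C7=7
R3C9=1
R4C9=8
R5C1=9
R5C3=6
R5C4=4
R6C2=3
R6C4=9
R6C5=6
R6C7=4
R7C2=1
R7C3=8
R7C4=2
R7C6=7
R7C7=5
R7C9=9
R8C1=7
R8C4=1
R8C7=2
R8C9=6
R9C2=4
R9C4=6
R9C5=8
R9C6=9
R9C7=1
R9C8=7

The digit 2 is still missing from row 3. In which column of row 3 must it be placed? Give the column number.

Consider where 2 can go in row 3.
R3C2 is out (column 2 already has a 2).
R3C3 is out (box 1 already has a 2).
R3C8 is out (column 8 already has a 2).
So the only cell in row 3 that can hold 2 is R3C5.
That is column 5.

5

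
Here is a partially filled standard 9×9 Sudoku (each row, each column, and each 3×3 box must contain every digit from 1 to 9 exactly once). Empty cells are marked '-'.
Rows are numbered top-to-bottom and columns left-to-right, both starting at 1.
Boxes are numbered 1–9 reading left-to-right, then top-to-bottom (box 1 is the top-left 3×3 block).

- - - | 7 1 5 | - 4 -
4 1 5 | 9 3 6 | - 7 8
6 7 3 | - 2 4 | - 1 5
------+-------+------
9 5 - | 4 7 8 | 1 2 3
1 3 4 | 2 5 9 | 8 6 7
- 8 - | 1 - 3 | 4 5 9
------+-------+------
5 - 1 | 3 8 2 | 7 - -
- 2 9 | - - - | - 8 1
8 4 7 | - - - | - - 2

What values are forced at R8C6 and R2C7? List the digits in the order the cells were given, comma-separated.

For R8C6:
  Row 8 already contains {1, 2, 8, 9}.
  Column 6 already contains {2, 3, 4, 5, 6, 8, 9}.
  Its 3×3 block (box 8) already contains {2, 3, 8}.
  The only value from 1–9 not eliminated is 7, so R8C6 = 7.
For R2C7:
  Row 2 already contains {1, 3, 4, 5, 6, 7, 8, 9}.
  Column 7 already contains {1, 4, 7, 8}.
  Its 3×3 block (box 3) already contains {1, 4, 5, 7, 8}.
  The only value from 1–9 not eliminated is 2, so R2C7 = 2.

7,2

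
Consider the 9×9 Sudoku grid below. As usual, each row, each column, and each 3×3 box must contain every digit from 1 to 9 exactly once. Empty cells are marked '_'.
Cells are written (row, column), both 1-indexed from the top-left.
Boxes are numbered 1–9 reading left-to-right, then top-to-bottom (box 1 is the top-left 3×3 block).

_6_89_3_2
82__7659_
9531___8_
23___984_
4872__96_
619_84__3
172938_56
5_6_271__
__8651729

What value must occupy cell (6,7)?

2

Row 6 already contains {1, 3, 4, 6, 8, 9}.
Column 7 already contains {1, 3, 5, 7, 8, 9}.
Its 3×3 block (box 6) already contains {3, 4, 6, 8, 9}.
The only value from 1–9 not eliminated is 2, so (6,7) = 2.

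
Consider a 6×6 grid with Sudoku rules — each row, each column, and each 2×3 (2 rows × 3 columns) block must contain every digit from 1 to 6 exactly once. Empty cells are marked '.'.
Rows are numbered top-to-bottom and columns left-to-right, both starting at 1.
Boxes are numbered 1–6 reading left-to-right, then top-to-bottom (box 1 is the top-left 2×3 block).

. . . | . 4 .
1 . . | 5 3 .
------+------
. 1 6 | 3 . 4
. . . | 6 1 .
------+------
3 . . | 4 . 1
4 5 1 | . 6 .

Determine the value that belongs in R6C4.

2

Row 6 already contains {1, 4, 5, 6}.
Column 4 already contains {3, 4, 5, 6}.
Its 2×3 block (box 6) already contains {1, 4, 6}.
The only value from 1–6 not eliminated is 2, so R6C4 = 2.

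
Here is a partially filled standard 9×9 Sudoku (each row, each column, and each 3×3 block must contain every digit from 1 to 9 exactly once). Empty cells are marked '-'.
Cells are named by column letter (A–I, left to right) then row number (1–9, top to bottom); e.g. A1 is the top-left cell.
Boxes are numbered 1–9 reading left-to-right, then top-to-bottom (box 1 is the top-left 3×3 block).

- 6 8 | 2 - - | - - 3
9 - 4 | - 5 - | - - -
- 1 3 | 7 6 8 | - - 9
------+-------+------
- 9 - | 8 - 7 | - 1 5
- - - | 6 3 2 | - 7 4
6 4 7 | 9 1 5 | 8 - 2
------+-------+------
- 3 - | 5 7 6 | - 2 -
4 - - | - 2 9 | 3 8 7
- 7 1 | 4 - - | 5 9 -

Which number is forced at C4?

Row 4 already contains {1, 5, 7, 8, 9}.
Column C already contains {1, 3, 4, 7, 8}.
Its 3×3 block (box 4) already contains {4, 6, 7, 9}.
The only value from 1–9 not eliminated is 2, so C4 = 2.

2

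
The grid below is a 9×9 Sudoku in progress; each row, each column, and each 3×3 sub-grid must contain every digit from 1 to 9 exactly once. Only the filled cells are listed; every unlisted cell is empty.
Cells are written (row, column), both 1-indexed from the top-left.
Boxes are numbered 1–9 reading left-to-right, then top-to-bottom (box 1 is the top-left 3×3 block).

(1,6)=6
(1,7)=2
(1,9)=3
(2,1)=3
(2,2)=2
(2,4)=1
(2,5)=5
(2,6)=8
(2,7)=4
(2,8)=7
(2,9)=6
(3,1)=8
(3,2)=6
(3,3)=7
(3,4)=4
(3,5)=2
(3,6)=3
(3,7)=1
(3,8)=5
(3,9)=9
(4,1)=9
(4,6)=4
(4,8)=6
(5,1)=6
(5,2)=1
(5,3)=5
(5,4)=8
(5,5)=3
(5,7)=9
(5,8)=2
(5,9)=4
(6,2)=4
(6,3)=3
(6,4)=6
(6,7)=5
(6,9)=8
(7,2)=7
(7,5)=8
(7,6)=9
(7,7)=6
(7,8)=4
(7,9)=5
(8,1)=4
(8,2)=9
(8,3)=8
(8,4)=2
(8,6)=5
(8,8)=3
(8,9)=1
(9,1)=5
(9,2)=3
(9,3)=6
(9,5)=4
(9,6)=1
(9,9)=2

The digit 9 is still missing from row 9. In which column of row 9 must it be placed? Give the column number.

8

Consider where 9 can go in row 9.
(9,4) is out (box 8 already has a 9).
(9,7) is out (column 7 already has a 9).
So the only cell in row 9 that can hold 9 is (9,8).
That is column 8.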